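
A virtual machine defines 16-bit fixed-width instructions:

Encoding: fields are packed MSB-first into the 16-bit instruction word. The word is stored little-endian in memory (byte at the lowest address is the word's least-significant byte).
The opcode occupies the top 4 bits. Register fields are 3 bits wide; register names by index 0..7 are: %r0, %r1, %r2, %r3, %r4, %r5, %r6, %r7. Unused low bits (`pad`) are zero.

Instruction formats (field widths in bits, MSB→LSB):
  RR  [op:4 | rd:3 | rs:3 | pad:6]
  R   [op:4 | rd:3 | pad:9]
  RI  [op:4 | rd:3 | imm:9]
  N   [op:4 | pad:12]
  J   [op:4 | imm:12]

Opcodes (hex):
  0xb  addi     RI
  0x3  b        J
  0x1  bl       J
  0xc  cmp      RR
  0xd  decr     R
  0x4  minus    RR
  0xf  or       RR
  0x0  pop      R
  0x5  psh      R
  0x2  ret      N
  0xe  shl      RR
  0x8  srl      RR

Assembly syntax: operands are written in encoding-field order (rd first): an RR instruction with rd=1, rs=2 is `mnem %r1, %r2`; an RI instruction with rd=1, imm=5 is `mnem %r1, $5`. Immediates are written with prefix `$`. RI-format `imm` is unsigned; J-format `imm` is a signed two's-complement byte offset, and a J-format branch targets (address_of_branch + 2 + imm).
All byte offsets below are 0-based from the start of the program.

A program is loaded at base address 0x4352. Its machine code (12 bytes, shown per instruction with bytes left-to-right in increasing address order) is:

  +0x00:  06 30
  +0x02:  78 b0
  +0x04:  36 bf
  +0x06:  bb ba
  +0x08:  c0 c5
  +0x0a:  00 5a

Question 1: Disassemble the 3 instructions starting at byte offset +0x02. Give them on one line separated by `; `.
off 0x02: read 78 b0 as little → 0xb078
  opcode bits[15:12]=0xb: addi/RI
  rd@[11:9]=0x0 ⇒ %r0
  imm@[8:0]=0x78 ⇒ $120
off 0x04: read 36 bf as little → 0xbf36
  opcode bits[15:12]=0xb: addi/RI
  rd@[11:9]=0x7 ⇒ %r7
  imm@[8:0]=0x136 ⇒ $310
off 0x06: read bb ba as little → 0xbabb
  opcode bits[15:12]=0xb: addi/RI
  rd@[11:9]=0x5 ⇒ %r5
  imm@[8:0]=0xbb ⇒ $187

addi %r0, $120; addi %r7, $310; addi %r5, $187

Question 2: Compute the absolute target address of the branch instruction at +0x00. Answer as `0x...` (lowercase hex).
0x435a

off 0x00: read 06 30 as little → 0x3006
  top 4b → 0x3 → b [J]
  imm: (w>>0)&0xfff=0x6 → $6
  target = base 0x4352 + off 0x00 + 2 + imm 6 = 0x435a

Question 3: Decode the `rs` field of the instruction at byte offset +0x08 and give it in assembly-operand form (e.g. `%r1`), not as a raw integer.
@+08  little-endian(c0 c5) = 0xc5c0
  top 4b → 0xc → cmp [RR]
  rd@[11:9]=0x2 ⇒ %r2
  rs@[8:6]=0x7 ⇒ %r7

%r7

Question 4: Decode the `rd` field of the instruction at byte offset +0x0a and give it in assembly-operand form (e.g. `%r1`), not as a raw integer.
@+0a  little-endian(00 5a) = 0x5a00
  top 4b → 0x5 → psh [R]
  rd: (w>>9)&0x7=0x5 → %r5

%r5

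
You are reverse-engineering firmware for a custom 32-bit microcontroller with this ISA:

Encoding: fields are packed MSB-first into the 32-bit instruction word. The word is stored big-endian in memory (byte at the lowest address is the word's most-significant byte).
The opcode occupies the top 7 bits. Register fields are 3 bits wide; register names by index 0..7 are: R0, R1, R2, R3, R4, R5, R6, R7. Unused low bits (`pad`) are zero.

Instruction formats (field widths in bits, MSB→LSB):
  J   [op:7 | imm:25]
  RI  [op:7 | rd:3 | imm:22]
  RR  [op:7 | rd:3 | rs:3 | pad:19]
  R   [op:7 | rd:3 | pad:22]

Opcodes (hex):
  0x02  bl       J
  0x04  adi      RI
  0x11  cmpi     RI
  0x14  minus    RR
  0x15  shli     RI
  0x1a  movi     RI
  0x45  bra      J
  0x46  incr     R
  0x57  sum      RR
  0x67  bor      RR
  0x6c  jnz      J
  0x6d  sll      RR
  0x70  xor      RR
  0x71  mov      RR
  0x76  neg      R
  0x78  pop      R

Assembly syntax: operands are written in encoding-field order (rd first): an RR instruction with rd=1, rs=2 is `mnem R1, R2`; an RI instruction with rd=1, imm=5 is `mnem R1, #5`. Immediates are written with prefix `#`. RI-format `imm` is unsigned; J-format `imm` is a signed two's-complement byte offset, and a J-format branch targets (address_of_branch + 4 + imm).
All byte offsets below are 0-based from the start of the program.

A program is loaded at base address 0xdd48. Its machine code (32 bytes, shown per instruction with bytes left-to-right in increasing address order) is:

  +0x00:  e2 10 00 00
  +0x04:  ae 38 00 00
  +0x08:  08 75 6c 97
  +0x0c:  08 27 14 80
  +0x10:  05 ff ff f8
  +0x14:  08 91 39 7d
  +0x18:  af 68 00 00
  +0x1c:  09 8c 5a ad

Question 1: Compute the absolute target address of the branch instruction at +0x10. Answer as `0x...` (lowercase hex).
@+10  big-endian(05 ff ff f8) = 0x05fffff8
  opcode bits[31:25]=0x2: bl/J
  imm@[24:0]=0x1fffff8 (s25→-8) ⇒ #-8
  target = base 0xdd48 + off 0x10 + 4 + imm -8 = 0xdd54

0xdd54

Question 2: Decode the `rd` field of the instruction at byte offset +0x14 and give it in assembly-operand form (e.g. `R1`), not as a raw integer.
off 0x14: read 08 91 39 7d as big → 0x0891397d
  top 7b → 0x4 → adi [RI]
  rd@[24:22]=0x2 ⇒ R2
  imm@[21:0]=0x11397d ⇒ #1128829

R2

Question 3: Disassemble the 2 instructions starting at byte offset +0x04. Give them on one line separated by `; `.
[04] ae 38 00 00 → 0xae380000
  opcode bits[31:25]=0x57: sum/RR
  [24:22] rd=0 = R0
  [21:19] rs=7 = R7
[08] 08 75 6c 97 → 0x08756c97
  opcode bits[31:25]=0x4: adi/RI
  [24:22] rd=1 = R1
  [21:0] imm=3501207 = #3501207

sum R0, R7; adi R1, #3501207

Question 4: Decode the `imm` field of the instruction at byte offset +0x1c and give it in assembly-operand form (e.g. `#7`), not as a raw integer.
#809645

@+1c  big-endian(09 8c 5a ad) = 0x098c5aad
  top 7b → 0x4 → adi [RI]
  [24:22] rd=6 = R6
  [21:0] imm=809645 = #809645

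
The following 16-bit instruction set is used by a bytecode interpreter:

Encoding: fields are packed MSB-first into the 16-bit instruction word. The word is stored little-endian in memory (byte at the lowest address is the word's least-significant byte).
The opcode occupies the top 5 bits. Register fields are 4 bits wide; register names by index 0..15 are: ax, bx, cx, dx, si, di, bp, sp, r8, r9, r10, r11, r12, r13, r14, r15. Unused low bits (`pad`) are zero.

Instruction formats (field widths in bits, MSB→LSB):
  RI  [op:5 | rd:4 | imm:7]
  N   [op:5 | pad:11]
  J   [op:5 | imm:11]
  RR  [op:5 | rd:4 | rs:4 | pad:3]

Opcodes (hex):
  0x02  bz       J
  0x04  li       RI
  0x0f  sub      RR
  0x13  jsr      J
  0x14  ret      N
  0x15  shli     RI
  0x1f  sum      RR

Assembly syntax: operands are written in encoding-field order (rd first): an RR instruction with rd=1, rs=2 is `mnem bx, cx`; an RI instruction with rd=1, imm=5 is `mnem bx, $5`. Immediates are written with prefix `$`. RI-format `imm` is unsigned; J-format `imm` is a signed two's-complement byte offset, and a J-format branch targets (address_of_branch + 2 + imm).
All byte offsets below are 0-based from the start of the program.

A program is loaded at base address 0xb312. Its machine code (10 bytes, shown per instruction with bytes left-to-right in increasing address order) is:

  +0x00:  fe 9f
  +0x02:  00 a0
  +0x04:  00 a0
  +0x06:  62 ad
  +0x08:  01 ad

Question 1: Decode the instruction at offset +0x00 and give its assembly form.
+0x00: fe 9f ⇒ word 0x9ffe (little)
  top 5b → 0x13 → jsr [J]
  [10:0] imm=2046 (s11→-2) = $-2

jsr $-2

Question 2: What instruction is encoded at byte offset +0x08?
+0x08: 01 ad ⇒ word 0xad01 (little)
  op=0xad01>>11=0x15 ⇒ shli (RI)
  [10:7] rd=10 = r10
  [6:0] imm=1 = $1

shli r10, $1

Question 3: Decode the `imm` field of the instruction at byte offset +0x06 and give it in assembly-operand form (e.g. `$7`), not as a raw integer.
$98

off 0x06: read 62 ad as little → 0xad62
  op=0xad62>>11=0x15 ⇒ shli (RI)
  [10:7] rd=10 = r10
  [6:0] imm=98 = $98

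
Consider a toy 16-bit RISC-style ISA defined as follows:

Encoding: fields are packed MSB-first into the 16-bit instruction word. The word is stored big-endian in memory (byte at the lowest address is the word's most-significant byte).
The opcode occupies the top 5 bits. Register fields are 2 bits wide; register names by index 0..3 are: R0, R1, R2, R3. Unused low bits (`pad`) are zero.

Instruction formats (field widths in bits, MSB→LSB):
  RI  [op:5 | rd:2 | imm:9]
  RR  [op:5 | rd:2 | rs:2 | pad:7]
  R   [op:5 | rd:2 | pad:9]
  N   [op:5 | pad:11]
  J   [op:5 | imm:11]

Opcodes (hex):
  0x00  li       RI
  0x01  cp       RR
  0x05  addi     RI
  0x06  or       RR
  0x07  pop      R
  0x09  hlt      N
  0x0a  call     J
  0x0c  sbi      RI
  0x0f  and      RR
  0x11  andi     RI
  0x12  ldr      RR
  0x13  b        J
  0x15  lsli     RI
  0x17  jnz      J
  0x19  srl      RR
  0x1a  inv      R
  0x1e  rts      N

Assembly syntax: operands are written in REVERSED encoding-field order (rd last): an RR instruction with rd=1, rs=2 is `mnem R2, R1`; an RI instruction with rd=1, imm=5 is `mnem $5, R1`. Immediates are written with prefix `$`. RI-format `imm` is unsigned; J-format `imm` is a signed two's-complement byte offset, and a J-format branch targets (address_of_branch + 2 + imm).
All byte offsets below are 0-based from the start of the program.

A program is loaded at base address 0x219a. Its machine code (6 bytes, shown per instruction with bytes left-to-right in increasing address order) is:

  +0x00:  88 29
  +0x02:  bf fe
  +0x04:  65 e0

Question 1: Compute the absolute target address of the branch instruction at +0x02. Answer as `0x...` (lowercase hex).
0x219c

+0x02: bf fe ⇒ word 0xbffe (big)
  op=0xbffe>>11=0x17 ⇒ jnz (J)
  imm: (w>>0)&0x7ff=0x7fe (s11→-2) → $-2
  target = base 0x219a + off 0x02 + 2 + imm -2 = 0x219c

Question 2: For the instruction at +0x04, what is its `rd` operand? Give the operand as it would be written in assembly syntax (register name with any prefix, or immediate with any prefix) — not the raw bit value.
+0x04: 65 e0 ⇒ word 0x65e0 (big)
  top 5b → 0xc → sbi [RI]
  rd: (w>>9)&0x3=0x2 → R2
  imm: (w>>0)&0x1ff=0x1e0 → $480

R2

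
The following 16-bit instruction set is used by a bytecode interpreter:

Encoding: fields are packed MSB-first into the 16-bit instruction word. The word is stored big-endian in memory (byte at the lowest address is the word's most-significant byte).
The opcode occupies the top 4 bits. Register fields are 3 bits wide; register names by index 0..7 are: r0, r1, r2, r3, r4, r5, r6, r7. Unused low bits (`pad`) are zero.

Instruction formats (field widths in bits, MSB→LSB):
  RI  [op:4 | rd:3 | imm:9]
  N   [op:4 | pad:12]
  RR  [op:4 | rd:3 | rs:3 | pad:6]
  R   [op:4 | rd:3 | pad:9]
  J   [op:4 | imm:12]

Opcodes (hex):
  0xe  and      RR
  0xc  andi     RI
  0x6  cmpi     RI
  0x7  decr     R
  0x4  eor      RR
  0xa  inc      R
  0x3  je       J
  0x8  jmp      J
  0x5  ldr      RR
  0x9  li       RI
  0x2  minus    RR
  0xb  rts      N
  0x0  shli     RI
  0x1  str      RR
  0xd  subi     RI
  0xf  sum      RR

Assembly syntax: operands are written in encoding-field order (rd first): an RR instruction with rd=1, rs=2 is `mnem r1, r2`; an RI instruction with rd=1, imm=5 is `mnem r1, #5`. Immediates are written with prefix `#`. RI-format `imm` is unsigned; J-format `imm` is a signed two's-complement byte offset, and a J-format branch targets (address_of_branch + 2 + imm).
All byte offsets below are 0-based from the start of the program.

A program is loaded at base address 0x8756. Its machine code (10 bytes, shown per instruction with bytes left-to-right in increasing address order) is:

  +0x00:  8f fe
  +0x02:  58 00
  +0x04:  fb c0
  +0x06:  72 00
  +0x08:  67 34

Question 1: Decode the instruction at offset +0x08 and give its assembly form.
cmpi r3, #308

+0x08: 67 34 ⇒ word 0x6734 (big)
  opcode bits[15:12]=0x6: cmpi/RI
  rd@[11:9]=0x3 ⇒ r3
  imm@[8:0]=0x134 ⇒ #308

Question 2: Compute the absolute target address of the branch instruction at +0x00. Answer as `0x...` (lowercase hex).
+0x00: 8f fe ⇒ word 0x8ffe (big)
  top 4b → 0x8 → jmp [J]
  imm@[11:0]=0xffe (s12→-2) ⇒ #-2
  target = base 0x8756 + off 0x00 + 2 + imm -2 = 0x8756

0x8756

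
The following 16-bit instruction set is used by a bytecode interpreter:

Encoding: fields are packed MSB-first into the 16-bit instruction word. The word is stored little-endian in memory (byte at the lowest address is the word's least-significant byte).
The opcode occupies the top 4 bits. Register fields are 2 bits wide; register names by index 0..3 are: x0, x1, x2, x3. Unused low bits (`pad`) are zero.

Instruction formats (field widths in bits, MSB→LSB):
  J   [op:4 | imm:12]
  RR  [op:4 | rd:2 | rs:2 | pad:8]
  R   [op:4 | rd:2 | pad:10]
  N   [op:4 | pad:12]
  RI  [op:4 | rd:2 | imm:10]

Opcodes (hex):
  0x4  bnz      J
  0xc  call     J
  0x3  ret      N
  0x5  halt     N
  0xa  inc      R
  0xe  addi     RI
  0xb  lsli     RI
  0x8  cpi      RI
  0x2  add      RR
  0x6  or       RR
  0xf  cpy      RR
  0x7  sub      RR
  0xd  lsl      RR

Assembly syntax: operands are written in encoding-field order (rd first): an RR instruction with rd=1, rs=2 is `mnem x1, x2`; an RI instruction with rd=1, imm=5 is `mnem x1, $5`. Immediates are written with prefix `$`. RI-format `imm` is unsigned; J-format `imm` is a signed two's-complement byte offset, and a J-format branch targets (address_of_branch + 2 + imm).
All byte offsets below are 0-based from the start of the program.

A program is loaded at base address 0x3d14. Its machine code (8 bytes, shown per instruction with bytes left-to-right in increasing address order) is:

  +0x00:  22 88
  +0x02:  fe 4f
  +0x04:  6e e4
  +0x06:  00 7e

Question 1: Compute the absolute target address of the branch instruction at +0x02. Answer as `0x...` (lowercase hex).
off 0x02: read fe 4f as little → 0x4ffe
  opcode bits[15:12]=0x4: bnz/J
  imm: (w>>0)&0xfff=0xffe (s12→-2) → $-2
  target = base 0x3d14 + off 0x02 + 2 + imm -2 = 0x3d16

0x3d16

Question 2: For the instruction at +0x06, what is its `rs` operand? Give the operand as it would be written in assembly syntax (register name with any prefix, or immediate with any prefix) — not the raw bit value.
x2

+0x06: 00 7e ⇒ word 0x7e00 (little)
  opcode bits[15:12]=0x7: sub/RR
  rd@[11:10]=0x3 ⇒ x3
  rs@[9:8]=0x2 ⇒ x2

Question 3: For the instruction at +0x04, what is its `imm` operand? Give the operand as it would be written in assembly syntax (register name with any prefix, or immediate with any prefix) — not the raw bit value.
$110

off 0x04: read 6e e4 as little → 0xe46e
  top 4b → 0xe → addi [RI]
  rd: (w>>10)&0x3=0x1 → x1
  imm: (w>>0)&0x3ff=0x6e → $110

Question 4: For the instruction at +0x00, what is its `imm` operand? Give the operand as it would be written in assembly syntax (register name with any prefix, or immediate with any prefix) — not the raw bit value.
$34

@+00  little-endian(22 88) = 0x8822
  opcode bits[15:12]=0x8: cpi/RI
  rd@[11:10]=0x2 ⇒ x2
  imm@[9:0]=0x22 ⇒ $34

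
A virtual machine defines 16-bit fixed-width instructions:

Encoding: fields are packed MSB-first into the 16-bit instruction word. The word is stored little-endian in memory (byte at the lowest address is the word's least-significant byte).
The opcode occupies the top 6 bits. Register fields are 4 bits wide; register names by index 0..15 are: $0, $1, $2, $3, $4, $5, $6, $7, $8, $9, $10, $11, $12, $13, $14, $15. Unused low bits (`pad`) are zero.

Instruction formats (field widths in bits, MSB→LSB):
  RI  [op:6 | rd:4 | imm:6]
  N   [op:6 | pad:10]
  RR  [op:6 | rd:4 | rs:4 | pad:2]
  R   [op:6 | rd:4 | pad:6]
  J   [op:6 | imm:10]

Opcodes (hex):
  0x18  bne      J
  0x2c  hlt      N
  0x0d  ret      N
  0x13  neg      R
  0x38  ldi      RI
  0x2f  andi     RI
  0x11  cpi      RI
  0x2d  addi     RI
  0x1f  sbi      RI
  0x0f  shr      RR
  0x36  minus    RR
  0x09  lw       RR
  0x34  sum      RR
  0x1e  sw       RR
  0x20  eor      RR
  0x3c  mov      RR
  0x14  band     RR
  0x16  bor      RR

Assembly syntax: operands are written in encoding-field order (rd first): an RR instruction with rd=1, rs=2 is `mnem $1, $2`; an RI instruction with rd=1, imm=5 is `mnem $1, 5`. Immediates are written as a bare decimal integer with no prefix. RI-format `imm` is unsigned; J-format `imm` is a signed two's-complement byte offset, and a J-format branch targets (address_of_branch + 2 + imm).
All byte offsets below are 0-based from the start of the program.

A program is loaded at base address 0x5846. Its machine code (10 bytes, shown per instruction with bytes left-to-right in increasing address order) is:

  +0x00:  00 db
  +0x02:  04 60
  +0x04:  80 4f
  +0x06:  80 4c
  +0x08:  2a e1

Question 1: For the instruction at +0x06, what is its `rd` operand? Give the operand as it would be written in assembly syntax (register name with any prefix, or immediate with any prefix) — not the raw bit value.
+0x06: 80 4c ⇒ word 0x4c80 (little)
  top 6b → 0x13 → neg [R]
  rd@[9:6]=0x2 ⇒ $2

$2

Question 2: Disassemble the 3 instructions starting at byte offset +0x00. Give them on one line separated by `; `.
+0x00: 00 db ⇒ word 0xdb00 (little)
  op=0xdb00>>10=0x36 ⇒ minus (RR)
  [9:6] rd=12 = $12
  [5:2] rs=0 = $0
+0x02: 04 60 ⇒ word 0x6004 (little)
  op=0x6004>>10=0x18 ⇒ bne (J)
  [9:0] imm=4 = 4
+0x04: 80 4f ⇒ word 0x4f80 (little)
  op=0x4f80>>10=0x13 ⇒ neg (R)
  [9:6] rd=14 = $14

minus $12, $0; bne 4; neg $14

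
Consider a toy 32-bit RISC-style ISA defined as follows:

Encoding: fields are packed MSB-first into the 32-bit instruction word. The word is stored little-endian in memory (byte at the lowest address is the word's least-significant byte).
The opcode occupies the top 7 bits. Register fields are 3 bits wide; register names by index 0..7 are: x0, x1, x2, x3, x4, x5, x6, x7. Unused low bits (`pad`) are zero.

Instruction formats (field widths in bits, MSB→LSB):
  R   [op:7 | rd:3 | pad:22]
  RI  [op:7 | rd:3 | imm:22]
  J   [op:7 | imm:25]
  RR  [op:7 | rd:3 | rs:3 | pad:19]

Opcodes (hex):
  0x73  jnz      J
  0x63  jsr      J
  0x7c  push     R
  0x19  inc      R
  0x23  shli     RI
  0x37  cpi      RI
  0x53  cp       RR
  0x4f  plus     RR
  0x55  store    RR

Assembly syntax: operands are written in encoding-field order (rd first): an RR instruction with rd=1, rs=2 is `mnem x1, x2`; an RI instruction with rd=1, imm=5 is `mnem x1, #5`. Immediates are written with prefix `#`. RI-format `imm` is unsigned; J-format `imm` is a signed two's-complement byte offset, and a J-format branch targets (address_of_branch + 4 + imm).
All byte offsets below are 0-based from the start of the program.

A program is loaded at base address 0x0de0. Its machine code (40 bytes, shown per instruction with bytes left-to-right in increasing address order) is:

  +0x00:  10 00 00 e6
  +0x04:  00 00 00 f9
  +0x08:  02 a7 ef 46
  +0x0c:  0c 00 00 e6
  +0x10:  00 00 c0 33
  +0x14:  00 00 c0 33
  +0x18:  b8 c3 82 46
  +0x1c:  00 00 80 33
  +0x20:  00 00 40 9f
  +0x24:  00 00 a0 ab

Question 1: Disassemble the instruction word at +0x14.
inc x7

@+14  little-endian(00 00 c0 33) = 0x33c00000
  opcode bits[31:25]=0x19: inc/R
  [24:22] rd=7 = x7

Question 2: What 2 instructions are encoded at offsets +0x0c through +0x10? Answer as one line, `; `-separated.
jnz #12; inc x7

[0c] 0c 00 00 e6 → 0xe600000c
  top 7b → 0x73 → jnz [J]
  imm: (w>>0)&0x1ffffff=0xc → #12
[10] 00 00 c0 33 → 0x33c00000
  top 7b → 0x19 → inc [R]
  rd: (w>>22)&0x7=0x7 → x7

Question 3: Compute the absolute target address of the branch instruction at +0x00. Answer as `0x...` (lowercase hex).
0x0df4

+0x00: 10 00 00 e6 ⇒ word 0xe6000010 (little)
  top 7b → 0x73 → jnz [J]
  imm@[24:0]=0x10 ⇒ #16
  target = base 0x0de0 + off 0x00 + 4 + imm 16 = 0x0df4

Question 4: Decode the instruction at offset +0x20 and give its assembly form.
@+20  little-endian(00 00 40 9f) = 0x9f400000
  top 7b → 0x4f → plus [RR]
  [24:22] rd=5 = x5
  [21:19] rs=0 = x0

plus x5, x0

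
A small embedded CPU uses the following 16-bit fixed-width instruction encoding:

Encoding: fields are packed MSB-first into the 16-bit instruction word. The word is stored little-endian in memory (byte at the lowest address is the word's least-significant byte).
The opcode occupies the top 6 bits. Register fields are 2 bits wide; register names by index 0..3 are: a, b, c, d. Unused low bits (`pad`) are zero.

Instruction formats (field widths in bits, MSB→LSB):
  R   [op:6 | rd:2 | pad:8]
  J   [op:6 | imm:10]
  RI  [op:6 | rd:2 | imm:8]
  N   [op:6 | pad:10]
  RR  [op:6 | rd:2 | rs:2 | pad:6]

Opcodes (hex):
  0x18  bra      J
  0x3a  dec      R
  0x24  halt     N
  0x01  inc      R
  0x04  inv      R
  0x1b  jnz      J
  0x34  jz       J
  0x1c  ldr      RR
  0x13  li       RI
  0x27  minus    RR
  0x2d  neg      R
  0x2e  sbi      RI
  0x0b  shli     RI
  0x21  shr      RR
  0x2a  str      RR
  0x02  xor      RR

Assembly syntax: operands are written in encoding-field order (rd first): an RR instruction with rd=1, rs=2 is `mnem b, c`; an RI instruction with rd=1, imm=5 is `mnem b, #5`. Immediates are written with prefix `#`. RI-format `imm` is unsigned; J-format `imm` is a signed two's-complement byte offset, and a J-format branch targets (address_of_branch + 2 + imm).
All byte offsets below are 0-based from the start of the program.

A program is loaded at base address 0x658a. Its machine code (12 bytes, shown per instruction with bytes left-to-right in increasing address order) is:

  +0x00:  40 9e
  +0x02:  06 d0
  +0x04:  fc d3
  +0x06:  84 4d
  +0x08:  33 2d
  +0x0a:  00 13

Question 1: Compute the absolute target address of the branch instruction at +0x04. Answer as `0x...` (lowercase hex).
off 0x04: read fc d3 as little → 0xd3fc
  opcode bits[15:10]=0x34: jz/J
  imm: (w>>0)&0x3ff=0x3fc (s10→-4) → #-4
  target = base 0x658a + off 0x04 + 2 + imm -4 = 0x658c

0x658c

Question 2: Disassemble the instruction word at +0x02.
off 0x02: read 06 d0 as little → 0xd006
  op=0xd006>>10=0x34 ⇒ jz (J)
  imm@[9:0]=0x6 ⇒ #6

jz #6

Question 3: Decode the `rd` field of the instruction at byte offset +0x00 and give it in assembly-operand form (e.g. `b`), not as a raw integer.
[00] 40 9e → 0x9e40
  op=0x9e40>>10=0x27 ⇒ minus (RR)
  [9:8] rd=2 = c
  [7:6] rs=1 = b

c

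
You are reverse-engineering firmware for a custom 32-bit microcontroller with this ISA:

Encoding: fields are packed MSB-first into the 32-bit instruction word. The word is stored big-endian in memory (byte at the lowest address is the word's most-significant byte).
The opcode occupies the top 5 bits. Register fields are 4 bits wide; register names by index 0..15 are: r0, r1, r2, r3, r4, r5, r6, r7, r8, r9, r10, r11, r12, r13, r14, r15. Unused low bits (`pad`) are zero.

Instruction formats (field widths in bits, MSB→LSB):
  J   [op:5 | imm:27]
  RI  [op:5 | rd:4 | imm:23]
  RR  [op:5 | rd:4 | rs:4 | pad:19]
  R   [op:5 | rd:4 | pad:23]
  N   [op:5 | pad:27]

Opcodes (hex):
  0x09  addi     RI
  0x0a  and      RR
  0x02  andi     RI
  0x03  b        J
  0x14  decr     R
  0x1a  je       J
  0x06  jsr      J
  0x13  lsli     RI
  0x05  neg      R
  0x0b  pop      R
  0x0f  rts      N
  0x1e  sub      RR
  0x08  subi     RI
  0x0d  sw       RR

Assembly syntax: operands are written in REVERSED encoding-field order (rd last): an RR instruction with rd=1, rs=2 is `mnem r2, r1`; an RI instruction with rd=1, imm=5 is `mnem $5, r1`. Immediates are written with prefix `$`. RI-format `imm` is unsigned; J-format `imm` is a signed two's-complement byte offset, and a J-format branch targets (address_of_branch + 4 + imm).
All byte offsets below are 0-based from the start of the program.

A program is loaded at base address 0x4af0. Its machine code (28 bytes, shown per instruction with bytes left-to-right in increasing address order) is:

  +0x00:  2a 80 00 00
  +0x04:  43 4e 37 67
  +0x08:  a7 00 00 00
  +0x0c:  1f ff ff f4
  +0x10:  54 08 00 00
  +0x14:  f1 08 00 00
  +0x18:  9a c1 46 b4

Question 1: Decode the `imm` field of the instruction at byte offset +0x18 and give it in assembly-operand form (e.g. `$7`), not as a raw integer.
[18] 9a c1 46 b4 → 0x9ac146b4
  opcode bits[31:27]=0x13: lsli/RI
  rd@[26:23]=0x5 ⇒ r5
  imm@[22:0]=0x4146b4 ⇒ $4277940

$4277940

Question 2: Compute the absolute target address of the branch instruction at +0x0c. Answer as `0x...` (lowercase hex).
0x4af4

+0x0c: 1f ff ff f4 ⇒ word 0x1ffffff4 (big)
  op=0x1ffffff4>>27=0x3 ⇒ b (J)
  [26:0] imm=134217716 (s27→-12) = $-12
  target = base 0x4af0 + off 0x0c + 4 + imm -12 = 0x4af4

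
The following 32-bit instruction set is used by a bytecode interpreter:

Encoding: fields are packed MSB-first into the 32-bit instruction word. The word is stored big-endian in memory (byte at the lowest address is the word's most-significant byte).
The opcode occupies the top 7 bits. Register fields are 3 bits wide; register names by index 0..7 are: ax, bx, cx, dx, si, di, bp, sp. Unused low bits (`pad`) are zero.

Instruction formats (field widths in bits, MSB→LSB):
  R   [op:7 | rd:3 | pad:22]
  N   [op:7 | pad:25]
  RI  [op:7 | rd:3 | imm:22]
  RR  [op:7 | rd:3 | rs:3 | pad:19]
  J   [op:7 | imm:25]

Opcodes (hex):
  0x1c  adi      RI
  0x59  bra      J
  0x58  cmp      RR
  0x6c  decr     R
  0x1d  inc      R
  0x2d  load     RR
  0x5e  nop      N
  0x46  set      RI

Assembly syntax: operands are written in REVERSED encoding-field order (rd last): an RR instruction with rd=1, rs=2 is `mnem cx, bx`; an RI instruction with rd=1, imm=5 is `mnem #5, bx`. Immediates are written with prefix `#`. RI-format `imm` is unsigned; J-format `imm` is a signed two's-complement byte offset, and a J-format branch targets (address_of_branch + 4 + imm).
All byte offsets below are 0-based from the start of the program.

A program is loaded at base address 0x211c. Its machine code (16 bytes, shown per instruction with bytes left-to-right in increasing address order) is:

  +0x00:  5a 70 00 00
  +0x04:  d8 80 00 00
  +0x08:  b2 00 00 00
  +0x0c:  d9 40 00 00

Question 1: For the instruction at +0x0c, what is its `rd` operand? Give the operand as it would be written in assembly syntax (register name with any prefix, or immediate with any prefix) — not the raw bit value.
[0c] d9 40 00 00 → 0xd9400000
  opcode bits[31:25]=0x6c: decr/R
  [24:22] rd=5 = di

di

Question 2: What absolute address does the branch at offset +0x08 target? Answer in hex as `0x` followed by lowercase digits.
off 0x08: read b2 00 00 00 as big → 0xb2000000
  opcode bits[31:25]=0x59: bra/J
  imm@[24:0]=0x0 ⇒ #0
  target = base 0x211c + off 0x08 + 4 + imm 0 = 0x2128

0x2128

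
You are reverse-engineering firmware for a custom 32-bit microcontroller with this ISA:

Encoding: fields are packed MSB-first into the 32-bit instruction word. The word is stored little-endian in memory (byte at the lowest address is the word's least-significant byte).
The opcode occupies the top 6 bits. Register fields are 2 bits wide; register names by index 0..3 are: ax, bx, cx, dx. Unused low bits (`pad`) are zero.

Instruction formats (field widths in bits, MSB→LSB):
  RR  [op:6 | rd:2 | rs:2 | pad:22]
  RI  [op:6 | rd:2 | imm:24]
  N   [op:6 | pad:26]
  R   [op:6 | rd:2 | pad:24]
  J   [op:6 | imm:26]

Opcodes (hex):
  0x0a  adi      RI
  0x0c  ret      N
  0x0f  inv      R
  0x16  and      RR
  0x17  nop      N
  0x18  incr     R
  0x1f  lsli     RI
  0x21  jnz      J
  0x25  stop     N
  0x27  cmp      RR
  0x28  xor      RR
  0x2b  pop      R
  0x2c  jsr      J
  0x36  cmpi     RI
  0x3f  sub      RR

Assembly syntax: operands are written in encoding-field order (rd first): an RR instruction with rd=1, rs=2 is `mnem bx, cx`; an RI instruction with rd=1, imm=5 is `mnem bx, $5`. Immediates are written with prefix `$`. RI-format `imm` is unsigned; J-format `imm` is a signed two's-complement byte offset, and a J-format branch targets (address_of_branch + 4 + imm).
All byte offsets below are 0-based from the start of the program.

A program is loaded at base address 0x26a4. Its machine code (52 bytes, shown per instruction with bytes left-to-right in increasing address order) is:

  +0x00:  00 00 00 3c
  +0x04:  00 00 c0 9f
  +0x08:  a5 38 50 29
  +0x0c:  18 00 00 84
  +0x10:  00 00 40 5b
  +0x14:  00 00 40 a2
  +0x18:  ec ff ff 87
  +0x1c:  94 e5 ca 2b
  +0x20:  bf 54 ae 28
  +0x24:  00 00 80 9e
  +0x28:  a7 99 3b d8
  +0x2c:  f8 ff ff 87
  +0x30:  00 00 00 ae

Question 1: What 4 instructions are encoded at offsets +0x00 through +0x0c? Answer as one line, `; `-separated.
inv ax; cmp dx, dx; adi bx, $5257381; jnz $24

off 0x00: read 00 00 00 3c as little → 0x3c000000
  opcode bits[31:26]=0xf: inv/R
  [25:24] rd=0 = ax
off 0x04: read 00 00 c0 9f as little → 0x9fc00000
  opcode bits[31:26]=0x27: cmp/RR
  [25:24] rd=3 = dx
  [23:22] rs=3 = dx
off 0x08: read a5 38 50 29 as little → 0x295038a5
  opcode bits[31:26]=0xa: adi/RI
  [25:24] rd=1 = bx
  [23:0] imm=5257381 = $5257381
off 0x0c: read 18 00 00 84 as little → 0x84000018
  opcode bits[31:26]=0x21: jnz/J
  [25:0] imm=24 = $24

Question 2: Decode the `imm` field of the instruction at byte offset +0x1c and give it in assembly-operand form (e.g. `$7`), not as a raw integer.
+0x1c: 94 e5 ca 2b ⇒ word 0x2bcae594 (little)
  top 6b → 0xa → adi [RI]
  [25:24] rd=3 = dx
  [23:0] imm=13297044 = $13297044

$13297044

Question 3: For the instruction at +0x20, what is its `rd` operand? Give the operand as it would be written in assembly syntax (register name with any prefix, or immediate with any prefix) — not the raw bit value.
ax

+0x20: bf 54 ae 28 ⇒ word 0x28ae54bf (little)
  op=0x28ae54bf>>26=0xa ⇒ adi (RI)
  [25:24] rd=0 = ax
  [23:0] imm=11424959 = $11424959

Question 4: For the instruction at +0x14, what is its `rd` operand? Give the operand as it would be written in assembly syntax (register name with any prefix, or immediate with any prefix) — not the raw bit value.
[14] 00 00 40 a2 → 0xa2400000
  opcode bits[31:26]=0x28: xor/RR
  [25:24] rd=2 = cx
  [23:22] rs=1 = bx

cx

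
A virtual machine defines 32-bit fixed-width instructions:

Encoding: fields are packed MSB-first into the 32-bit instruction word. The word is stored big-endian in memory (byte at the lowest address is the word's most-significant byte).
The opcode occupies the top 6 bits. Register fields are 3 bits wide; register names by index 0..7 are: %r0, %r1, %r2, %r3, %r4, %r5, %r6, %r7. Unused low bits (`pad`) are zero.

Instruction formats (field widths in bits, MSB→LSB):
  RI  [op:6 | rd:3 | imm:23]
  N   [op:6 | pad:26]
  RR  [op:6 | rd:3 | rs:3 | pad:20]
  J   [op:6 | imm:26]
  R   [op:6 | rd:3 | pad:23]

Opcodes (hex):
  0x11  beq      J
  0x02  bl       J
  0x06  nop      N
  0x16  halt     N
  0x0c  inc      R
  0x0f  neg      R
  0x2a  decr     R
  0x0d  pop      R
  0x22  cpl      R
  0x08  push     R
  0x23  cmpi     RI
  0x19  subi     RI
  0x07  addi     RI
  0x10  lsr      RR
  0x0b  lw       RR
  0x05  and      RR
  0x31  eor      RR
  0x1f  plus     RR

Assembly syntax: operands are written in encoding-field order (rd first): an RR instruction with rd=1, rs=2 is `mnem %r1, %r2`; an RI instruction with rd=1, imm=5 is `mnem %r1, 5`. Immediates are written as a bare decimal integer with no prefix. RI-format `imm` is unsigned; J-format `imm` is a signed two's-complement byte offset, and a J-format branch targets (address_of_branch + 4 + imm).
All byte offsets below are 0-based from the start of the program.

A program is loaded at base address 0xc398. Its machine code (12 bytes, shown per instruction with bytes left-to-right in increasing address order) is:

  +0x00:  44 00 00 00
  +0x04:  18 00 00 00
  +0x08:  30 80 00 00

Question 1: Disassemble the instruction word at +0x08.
inc %r1

@+08  big-endian(30 80 00 00) = 0x30800000
  op=0x30800000>>26=0xc ⇒ inc (R)
  [25:23] rd=1 = %r1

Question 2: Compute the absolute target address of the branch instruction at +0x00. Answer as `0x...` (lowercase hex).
[00] 44 00 00 00 → 0x44000000
  top 6b → 0x11 → beq [J]
  imm@[25:0]=0x0 ⇒ 0
  target = base 0xc398 + off 0x00 + 4 + imm 0 = 0xc39c

0xc39c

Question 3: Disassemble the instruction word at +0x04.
nop

@+04  big-endian(18 00 00 00) = 0x18000000
  op=0x18000000>>26=0x6 ⇒ nop (N)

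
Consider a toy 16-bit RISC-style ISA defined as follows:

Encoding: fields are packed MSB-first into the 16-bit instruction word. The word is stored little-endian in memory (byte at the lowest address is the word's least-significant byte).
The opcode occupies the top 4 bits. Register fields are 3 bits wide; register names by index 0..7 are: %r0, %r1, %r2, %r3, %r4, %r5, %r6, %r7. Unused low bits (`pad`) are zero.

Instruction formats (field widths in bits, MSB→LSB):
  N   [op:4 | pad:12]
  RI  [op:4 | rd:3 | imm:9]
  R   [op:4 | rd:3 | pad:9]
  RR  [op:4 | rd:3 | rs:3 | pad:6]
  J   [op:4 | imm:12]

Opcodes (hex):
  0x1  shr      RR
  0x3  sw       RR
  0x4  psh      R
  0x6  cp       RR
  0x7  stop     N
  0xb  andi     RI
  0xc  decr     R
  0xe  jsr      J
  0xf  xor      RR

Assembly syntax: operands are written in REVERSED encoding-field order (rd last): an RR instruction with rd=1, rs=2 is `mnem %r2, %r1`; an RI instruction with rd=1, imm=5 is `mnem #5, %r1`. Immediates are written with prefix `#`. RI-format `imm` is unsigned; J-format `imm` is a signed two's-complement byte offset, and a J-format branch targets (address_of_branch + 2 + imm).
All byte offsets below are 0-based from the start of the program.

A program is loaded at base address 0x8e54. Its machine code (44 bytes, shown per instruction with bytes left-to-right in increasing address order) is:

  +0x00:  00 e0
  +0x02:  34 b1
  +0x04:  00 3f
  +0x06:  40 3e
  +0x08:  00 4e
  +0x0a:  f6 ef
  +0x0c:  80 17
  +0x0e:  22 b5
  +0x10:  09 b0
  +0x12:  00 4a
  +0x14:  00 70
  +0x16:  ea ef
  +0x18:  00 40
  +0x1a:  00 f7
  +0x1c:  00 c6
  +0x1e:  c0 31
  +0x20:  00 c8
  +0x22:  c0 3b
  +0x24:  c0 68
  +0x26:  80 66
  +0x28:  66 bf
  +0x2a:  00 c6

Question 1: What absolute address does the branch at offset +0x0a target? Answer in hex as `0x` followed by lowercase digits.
+0x0a: f6 ef ⇒ word 0xeff6 (little)
  op=0xeff6>>12=0xe ⇒ jsr (J)
  imm@[11:0]=0xff6 (s12→-10) ⇒ #-10
  target = base 0x8e54 + off 0x0a + 2 + imm -10 = 0x8e56

0x8e56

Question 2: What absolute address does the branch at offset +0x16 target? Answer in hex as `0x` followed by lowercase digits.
+0x16: ea ef ⇒ word 0xefea (little)
  opcode bits[15:12]=0xe: jsr/J
  [11:0] imm=4074 (s12→-22) = #-22
  target = base 0x8e54 + off 0x16 + 2 + imm -22 = 0x8e56

0x8e56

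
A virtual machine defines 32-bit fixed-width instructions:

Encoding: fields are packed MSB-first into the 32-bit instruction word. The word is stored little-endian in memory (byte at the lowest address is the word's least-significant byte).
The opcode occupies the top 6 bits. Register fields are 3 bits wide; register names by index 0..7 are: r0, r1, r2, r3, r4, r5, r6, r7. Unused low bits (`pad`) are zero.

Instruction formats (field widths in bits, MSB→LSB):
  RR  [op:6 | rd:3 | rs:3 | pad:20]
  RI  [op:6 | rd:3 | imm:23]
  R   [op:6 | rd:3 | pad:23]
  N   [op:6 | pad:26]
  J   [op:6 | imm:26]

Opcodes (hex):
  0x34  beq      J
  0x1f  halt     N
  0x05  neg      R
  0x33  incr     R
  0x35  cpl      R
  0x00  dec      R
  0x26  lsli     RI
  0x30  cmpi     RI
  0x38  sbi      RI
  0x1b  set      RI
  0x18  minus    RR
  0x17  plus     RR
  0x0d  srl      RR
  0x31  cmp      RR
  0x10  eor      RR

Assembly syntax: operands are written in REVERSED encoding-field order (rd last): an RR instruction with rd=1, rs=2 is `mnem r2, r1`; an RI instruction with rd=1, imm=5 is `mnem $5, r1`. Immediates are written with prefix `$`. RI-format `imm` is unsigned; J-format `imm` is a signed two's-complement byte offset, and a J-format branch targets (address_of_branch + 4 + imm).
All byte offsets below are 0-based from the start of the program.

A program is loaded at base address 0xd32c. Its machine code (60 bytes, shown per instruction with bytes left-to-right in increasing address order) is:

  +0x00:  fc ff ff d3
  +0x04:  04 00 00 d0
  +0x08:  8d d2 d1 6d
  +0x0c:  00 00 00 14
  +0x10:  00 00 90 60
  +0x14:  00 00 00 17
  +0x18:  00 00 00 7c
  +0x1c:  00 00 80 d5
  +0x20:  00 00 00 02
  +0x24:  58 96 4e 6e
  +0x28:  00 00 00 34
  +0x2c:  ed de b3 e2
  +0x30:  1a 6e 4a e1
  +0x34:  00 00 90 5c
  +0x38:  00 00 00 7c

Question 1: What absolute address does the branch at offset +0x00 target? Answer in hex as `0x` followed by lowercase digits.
0xd32c

off 0x00: read fc ff ff d3 as little → 0xd3fffffc
  op=0xd3fffffc>>26=0x34 ⇒ beq (J)
  imm: (w>>0)&0x3ffffff=0x3fffffc (s26→-4) → $-4
  target = base 0xd32c + off 0x00 + 4 + imm -4 = 0xd32c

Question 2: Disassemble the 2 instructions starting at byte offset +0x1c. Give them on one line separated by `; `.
@+1c  little-endian(00 00 80 d5) = 0xd5800000
  op=0xd5800000>>26=0x35 ⇒ cpl (R)
  rd: (w>>23)&0x7=0x3 → r3
@+20  little-endian(00 00 00 02) = 0x02000000
  op=0x02000000>>26=0x0 ⇒ dec (R)
  rd: (w>>23)&0x7=0x4 → r4

cpl r3; dec r4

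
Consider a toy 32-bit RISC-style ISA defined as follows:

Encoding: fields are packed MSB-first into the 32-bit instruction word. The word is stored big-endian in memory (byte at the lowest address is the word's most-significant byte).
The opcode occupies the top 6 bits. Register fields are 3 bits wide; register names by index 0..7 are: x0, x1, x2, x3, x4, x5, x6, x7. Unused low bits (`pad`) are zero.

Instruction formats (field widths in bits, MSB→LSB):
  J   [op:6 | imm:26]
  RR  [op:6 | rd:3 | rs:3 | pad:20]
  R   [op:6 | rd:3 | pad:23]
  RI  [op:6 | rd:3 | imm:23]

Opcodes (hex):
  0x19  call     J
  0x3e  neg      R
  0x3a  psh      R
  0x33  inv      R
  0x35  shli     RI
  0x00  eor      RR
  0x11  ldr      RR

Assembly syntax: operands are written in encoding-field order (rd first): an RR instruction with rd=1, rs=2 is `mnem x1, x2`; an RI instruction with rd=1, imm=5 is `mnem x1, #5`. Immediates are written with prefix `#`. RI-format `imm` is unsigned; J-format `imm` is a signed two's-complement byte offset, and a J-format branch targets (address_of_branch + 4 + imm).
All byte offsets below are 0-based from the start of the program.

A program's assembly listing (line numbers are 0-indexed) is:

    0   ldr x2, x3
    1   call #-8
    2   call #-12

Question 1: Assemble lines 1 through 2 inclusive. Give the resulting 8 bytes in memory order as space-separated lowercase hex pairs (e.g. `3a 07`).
67 ff ff f8 67 ff ff f4

line 1 (call): pack op=0x19:6|imm=-8:26 = 0x67fffff8; big→ 67 ff ff f8
line 2 (call): pack op=0x19:6|imm=-12:26 = 0x67fffff4; big→ 67 ff ff f4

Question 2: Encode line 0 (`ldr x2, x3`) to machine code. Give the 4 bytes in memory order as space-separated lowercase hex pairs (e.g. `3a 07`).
L0: ldr op=0x11:6|rd=2:3|rs=3:3|pad=0:20 ⇒ 0x45300000 ⇒ big 45 30 00 00

45 30 00 00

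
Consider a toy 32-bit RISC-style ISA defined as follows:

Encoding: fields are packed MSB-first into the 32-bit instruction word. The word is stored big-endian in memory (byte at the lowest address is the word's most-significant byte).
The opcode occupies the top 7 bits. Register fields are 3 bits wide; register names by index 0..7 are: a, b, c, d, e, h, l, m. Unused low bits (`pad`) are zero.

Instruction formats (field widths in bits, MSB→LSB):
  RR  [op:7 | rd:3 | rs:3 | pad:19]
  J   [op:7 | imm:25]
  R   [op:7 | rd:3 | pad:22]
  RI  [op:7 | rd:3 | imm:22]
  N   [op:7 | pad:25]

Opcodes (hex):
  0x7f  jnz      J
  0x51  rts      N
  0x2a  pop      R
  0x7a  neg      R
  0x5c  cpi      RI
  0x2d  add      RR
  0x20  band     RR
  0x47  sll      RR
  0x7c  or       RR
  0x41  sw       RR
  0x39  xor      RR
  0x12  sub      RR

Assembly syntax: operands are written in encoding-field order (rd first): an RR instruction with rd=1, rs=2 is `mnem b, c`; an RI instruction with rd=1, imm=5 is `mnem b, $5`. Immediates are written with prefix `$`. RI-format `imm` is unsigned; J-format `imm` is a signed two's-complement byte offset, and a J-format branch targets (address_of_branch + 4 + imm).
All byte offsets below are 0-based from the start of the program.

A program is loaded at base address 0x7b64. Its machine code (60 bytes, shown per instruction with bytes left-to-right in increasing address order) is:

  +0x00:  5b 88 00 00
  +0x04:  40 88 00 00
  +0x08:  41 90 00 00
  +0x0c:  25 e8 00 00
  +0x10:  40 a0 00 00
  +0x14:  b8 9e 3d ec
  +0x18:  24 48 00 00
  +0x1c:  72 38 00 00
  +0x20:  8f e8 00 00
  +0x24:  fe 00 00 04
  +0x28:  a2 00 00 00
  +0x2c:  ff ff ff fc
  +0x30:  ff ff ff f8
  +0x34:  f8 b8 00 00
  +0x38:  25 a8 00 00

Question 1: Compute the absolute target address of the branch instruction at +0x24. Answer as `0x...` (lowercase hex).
0x7b90

off 0x24: read fe 00 00 04 as big → 0xfe000004
  op=0xfe000004>>25=0x7f ⇒ jnz (J)
  [24:0] imm=4 = $4
  target = base 0x7b64 + off 0x24 + 4 + imm 4 = 0x7b90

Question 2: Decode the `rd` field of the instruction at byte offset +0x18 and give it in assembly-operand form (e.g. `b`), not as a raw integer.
[18] 24 48 00 00 → 0x24480000
  op=0x24480000>>25=0x12 ⇒ sub (RR)
  [24:22] rd=1 = b
  [21:19] rs=1 = b

b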